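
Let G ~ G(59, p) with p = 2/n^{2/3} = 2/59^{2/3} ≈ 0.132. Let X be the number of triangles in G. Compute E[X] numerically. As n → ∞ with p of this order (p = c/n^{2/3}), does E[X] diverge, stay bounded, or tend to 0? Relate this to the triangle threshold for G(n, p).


Number of potential triangles: C(59, 3) = 32509.
Each occurs with probability p³ ≈ (0.132)³ ≈ 2.298190e-03.
By linearity: E[X] = C(59, 3)·p³ ≈ 32509 · 2.298190e-03 ≈ 74.7119.
Since α = 2/3 < 1, p = c/n^{2/3} ≫ 1/n is above the triangle threshold p ~ 1/n. Asymptotically E[X] ~ (c³/6)·n^{3(1−α)} = (2³/6)·n^{1} → ∞; triangles are abundant w.h.p.

E[X] ≈ 74.7119; in regime p = Θ(1/n^{2/3}) E[X] diverges (above the triangle threshold p ~ 1/n).


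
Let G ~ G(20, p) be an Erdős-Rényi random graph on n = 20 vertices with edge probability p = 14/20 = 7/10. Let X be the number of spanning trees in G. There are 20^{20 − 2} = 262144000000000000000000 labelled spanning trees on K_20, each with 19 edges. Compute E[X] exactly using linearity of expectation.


K_20 has 20^{20 − 2} = 262144000000000000000000 labelled spanning trees.
For each such spanning tree H, let X_H = 1 if all 19 edges of H are present in G. Then P[X_H = 1] = p^{19} = (7/10)^{19} = 11398895185373143/10000000000000000000.
By linearity: E[X] = Σ_H E[X_H] = 262144000000000000000000 · p^{19} = 262144000000000000000000 · 11398895185373143/10000000000000000000 = 1494075989737228599296/5.
Numerically: E[X] ≈ 2.99e+20.

E[X] = 262144000000000000000000 · (7/10)^{19} = 1494075989737228599296/5 ≈ 2.99e+20.


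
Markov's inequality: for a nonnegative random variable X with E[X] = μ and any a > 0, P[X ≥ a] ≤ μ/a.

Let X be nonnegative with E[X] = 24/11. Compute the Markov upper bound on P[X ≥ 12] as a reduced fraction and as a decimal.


μ = E[X] = 24/11, a = 12.
Markov: P[X ≥ 12] ≤ μ/a = (24/11)/12 = 2/11.
Numerically: ≈ 0.1818.
(Since a = 12 > μ = 2.1818, the bound 2/11 is < 1 and informative.)

P[X ≥ 12] ≤ 2/11 ≈ 0.1818.


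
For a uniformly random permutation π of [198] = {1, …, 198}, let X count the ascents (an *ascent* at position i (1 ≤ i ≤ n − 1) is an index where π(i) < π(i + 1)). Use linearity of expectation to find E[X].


Write X = Σ X_I over i = 1, …, 197, with X_I the indicator of one ascent.
There are 197 indicators.
For each fixed i, the pair (π(i), π(i+1)) is a uniformly random ordered pair of distinct values from {1, …, 198}; by symmetry P[π(i) < π(i+1)] = 1/2.
By linearity: E[X] = 197 · (1/2) = (198 − 1) · (1/2) = 197/2 ≈ 98.50000.

E[X] = 197/2 = 98.50000.


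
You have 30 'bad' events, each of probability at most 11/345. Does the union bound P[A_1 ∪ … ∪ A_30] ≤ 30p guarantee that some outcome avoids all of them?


Union bound: P[∪_{i=1}^{30} A_i] ≤ Σ_i P[A_i] ≤ 30·p = 30·(11/345) = 22/23.
Numerically: 22/23 ≈ 0.9565.
Is 22/23 < 1? YES.
Since P[∪ A_i] ≤ 22/23 < 1, the complement has P[∩ A_i^c] ≥ 1 − 22/23 = 1/23 > 0, so some outcome avoids every A_i.

30·p = 22/23 ≈ 0.9565; existence CERTIFIED by the union bound.


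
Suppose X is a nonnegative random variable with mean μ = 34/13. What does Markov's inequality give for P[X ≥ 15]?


μ = E[X] = 34/13, a = 15.
Markov: P[X ≥ 15] ≤ μ/a = (34/13)/15 = 34/195.
Numerically: ≈ 0.174.
(Since a = 15 > μ = 2.615, the bound 34/195 is < 1 and informative.)

P[X ≥ 15] ≤ 34/195 ≈ 0.174.


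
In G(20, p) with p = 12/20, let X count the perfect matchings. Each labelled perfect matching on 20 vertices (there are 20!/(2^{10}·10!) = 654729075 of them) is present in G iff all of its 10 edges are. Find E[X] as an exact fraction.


K_20 has 20!/(2^{10}·10!) = 654729075 labelled perfect matchings.
For each such perfect matching H, let X_H = 1 if all 10 edges of H are present in G. Then P[X_H = 1] = p^{10} = (3/5)^{10} = 59049/9765625.
Summing the indicators: E[X] = Σ_H E[X_H] = 654729075 · p^{10} = 654729075 · 59049/9765625 = 1546443885987/390625.
Numerically: E[X] ≈ 3.9589e+06.

E[X] = 654729075 · (3/5)^{10} = 1546443885987/390625 ≈ 3.9589e+06.


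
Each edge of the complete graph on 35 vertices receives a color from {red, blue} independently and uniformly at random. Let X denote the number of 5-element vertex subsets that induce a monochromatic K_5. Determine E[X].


Let X = Σ_S X_S over the C(35, 5) = 324632 subsets S of size 5, where X_S = 1 if the K_5 on S is monochromatic.
For a fixed S, the K_5 on S has C(5, 2) = 10 edges. P[all 10 edges red] = (1/2)^10, and likewise for blue, so P[monochromatic] = 2·(1/2)^10 = 2^{1 − 10} = 1/512.
By linearity of expectation: E[X] = C(35, 5) · 2^{1 − 10} = 324632 · 1/512 = 40579/64.
Numerically: E[X] ≈ 634.046875.

E[X] = C(35,5)·2^(1−C(5,2)) = 40579/64 ≈ 634.046875.


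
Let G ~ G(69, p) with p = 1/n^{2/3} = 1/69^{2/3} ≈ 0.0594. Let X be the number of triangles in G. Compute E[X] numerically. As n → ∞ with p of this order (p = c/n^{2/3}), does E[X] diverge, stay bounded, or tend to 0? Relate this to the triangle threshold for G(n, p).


Number of potential triangles: C(69, 3) = 52394.
Each occurs with probability p³ ≈ (0.0594)³ ≈ 2.10040e-04.
By linearity: E[X] = C(69, 3)·p³ ≈ 52394 · 2.10040e-04 ≈ 11.005.
Since α = 2/3 < 1, p = c/n^{2/3} ≫ 1/n is above the triangle threshold p ~ 1/n. Asymptotically E[X] ~ (c³/6)·n^{3(1−α)} = (1³/6)·n^{1} → ∞; triangles are abundant w.h.p.

E[X] ≈ 11.005; in regime p = Θ(1/n^{2/3}) E[X] diverges (above the triangle threshold p ~ 1/n).


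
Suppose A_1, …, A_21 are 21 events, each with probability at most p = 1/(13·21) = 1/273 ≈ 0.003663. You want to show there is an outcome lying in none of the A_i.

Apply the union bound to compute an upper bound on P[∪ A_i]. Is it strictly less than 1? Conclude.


Union bound: P[∪_{i=1}^{21} A_i] ≤ Σ_i P[A_i] ≤ 21·p = 21·(1/273) = 1/13.
Numerically: 1/13 ≈ 0.076923.
Is 1/13 < 1? YES.
Since P[∪ A_i] ≤ 1/13 < 1, the complement has P[∩ A_i^c] ≥ 1 − 1/13 = 12/13 > 0, so some outcome avoids every A_i.

21·p = 1/13 ≈ 0.076923; existence CERTIFIED by the union bound.


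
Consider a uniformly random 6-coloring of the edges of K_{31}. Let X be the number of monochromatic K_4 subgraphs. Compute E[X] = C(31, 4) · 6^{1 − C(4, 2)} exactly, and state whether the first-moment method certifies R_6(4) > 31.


E[X] = C(31, 4) · 6^{1 − 6} = 31465 · 6^{−5} = 31465/7776.
As a reduced fraction: E[X] = 31465/7776 ≈ 4.04642.
Is E[X] < 1? NO.
Since E[X] ≥ 1, the first-moment bound is inconclusive at n = 31; it does NOT by itself certify R_6(4) > 31.

E[X] = 31465/7776 ≈ 4.04642; E[X] ≥ 1; first-moment method inconclusive here.


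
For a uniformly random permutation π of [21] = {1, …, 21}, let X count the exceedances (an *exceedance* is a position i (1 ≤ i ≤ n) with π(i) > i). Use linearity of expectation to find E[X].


Write X = Σ_{i=1}^{21} X_i, where X_i = 1_{π(i) > i}.
For each fixed i, π(i) is uniform over {1, …, 21} (marginal of a uniform permutation), so P[π(i) > i] = (n − i)/n. Summing: Σ_{i=1}^{21} (n − i)/n = (0 + 1 + … + 20)/21 = 21(21 − 1)/(2·21) = (21 − 1)/2.
Hence E[X] = Σ_{i=1}^{21} (21 − i)/21 = 10 ≈ 10.0000.

E[X] = 10 = 10.0000.


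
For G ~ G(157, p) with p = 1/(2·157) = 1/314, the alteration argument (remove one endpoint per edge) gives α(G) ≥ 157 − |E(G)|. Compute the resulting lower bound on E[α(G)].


E[|E(G)|] = C(157, 2)·p = 12246 · (1/314) = 39.
E[α(G)] ≥ n − E[|E(G)|] = 157 − 39 = 118.
Numerically: ≈ 118.00000.
(This is only a lower bound; the true E[α(G)] may be larger.)

E[α(G)] ≥ 118 ≈ 118.00000.


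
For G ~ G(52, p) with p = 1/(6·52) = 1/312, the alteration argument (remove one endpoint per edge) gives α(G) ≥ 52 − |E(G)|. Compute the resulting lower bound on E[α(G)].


E[|E(G)|] = C(52, 2)·p = 1326 · (1/312) = 17/4.
E[α(G)] ≥ n − E[|E(G)|] = 52 − 17/4 = 191/4.
Numerically: ≈ 47.750.
(This is only a lower bound; the true E[α(G)] may be larger.)

E[α(G)] ≥ 191/4 ≈ 47.750.


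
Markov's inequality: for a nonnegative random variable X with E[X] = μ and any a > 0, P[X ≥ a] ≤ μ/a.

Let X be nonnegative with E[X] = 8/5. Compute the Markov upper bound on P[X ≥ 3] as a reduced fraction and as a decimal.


μ = E[X] = 8/5, a = 3.
Markov: P[X ≥ 3] ≤ μ/a = (8/5)/3 = 8/15.
Numerically: ≈ 0.533333.
(Since a = 3 > μ = 1.600000, the bound 8/15 is < 1 and informative.)

P[X ≥ 3] ≤ 8/15 ≈ 0.533333.


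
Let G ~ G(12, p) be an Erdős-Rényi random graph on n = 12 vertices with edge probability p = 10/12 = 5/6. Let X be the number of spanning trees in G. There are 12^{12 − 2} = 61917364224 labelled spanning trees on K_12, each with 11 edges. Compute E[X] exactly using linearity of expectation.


K_12 has 12^{12 − 2} = 61917364224 labelled spanning trees.
For each such spanning tree H, let X_H = 1 if all 11 edges of H are present in G. Then P[X_H = 1] = p^{11} = (5/6)^{11} = 48828125/362797056.
Summing the indicators: E[X] = Σ_H E[X_H] = 61917364224 · p^{11} = 61917364224 · 48828125/362797056 = 25000000000/3.
Numerically: E[X] ≈ 8.3333e+09.

E[X] = 61917364224 · (5/6)^{11} = 25000000000/3 ≈ 8.3333e+09.


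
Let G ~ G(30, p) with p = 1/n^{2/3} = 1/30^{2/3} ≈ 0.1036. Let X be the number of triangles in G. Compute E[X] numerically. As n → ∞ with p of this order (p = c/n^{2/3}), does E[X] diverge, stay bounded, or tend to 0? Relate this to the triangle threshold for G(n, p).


Number of potential triangles: C(30, 3) = 4060.
Each occurs with probability p³ ≈ (0.1036)³ ≈ 1.111111e-03.
By linearity: E[X] = C(30, 3)·p³ ≈ 4060 · 1.111111e-03 ≈ 4.5111.
Since α = 2/3 < 1, p = c/n^{2/3} ≫ 1/n is above the triangle threshold p ~ 1/n. Asymptotically E[X] ~ (c³/6)·n^{3(1−α)} = (1³/6)·n^{1} → ∞; triangles are abundant w.h.p.

E[X] ≈ 4.5111; in regime p = Θ(1/n^{2/3}) E[X] diverges (above the triangle threshold p ~ 1/n).


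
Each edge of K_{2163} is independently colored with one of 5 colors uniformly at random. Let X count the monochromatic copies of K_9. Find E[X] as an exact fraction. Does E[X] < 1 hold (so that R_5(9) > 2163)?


E[X] = C(2163, 9) · 5^{1 − 36} = 2808716806866462450348390 · 5^{−35} = 2808716806866462450348390/2910383045673370361328125.
As a reduced fraction: E[X] = 561743361373292490069678/582076609134674072265625 ≈ 0.965068.
Is E[X] < 1? YES.
Since E[X] < 1, there exists a 5-coloring of K_{2163} with no monochromatic K_9; hence R_5(9) > 2163.

E[X] = 561743361373292490069678/582076609134674072265625 ≈ 0.965068; E[X] < 1, so R_5(9) > 2163.


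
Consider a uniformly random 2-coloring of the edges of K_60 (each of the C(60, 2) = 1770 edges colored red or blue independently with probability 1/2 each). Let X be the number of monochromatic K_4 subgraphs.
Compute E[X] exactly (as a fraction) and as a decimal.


Let X = Σ_S X_S over the C(60, 4) = 487635 subsets S of size 4, where X_S = 1 if the K_4 on S is monochromatic.
For a fixed S, the K_4 on S has C(4, 2) = 6 edges. P[all 6 edges red] = (1/2)^6, and likewise for blue, so P[monochromatic] = 2·(1/2)^6 = 2^{1 − 6} = 1/32.
By linearity of expectation: E[X] = C(60, 4) · 2^{1 − 6} = 487635 · 1/32 = 487635/32.
Numerically: E[X] ≈ 15238.59375.

E[X] = C(60,4)·2^(1−C(4,2)) = 487635/32 ≈ 15238.59375.


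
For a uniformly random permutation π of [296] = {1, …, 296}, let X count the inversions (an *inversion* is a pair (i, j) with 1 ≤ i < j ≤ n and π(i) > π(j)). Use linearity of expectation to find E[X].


Write X = Σ X_I over the C(296, 2) = 43660 pairs i < j, with X_I the indicator of one inversion.
There are 43660 indicators.
For each fixed pair i < j, the values π(i) and π(j) are two distinct elements of {1, …, 296} in uniformly random order; by symmetry P[π(i) > π(j)] = 1/2.
By linearity: E[X] = 43660 · (1/2) = C(296, 2) · (1/2) = 43660/2 = 21830 ≈ 21830.000.

E[X] = 21830 = 21830.000.


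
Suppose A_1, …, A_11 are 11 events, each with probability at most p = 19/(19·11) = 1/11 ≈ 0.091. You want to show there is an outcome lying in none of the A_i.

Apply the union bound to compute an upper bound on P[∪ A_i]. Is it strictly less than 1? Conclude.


Union bound: P[∪_{i=1}^{11} A_i] ≤ Σ_i P[A_i] ≤ 11·p = 11·(1/11) = 1.
Numerically: 1 ≈ 1.000.
Is 1 < 1? NO.
Since the bound 1 is ≥ 1, the union bound is uninformative here; it does NOT by itself certify existence.

11·p = 1 ≈ 1.000; existence NOT certified by the union bound.


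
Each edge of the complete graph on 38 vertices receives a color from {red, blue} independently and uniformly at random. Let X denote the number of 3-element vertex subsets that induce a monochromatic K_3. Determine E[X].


Let X = Σ_S X_S over the C(38, 3) = 8436 subsets S of size 3, where X_S = 1 if the K_3 on S is monochromatic.
For a fixed S, the K_3 on S has C(3, 2) = 3 edges. P[all 3 edges red] = (1/2)^3, and likewise for blue, so P[monochromatic] = 2·(1/2)^3 = 2^{1 − 3} = 1/4.
By linearity of expectation: E[X] = C(38, 3) · 2^{1 − 3} = 8436 · 1/4 = 2109.
Numerically: E[X] ≈ 2109.0000.

E[X] = C(38,3)·2^(1−C(3,2)) = 2109 ≈ 2109.0000.


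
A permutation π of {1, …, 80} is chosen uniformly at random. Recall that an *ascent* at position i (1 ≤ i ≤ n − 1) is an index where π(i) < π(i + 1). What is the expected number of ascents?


Write X = Σ X_I over i = 1, …, 79, with X_I the indicator of one ascent.
There are 79 indicators.
For each fixed i, the pair (π(i), π(i+1)) is a uniformly random ordered pair of distinct values from {1, …, 80}; by symmetry P[π(i) < π(i+1)] = 1/2.
By linearity: E[X] = 79 · (1/2) = (80 − 1) · (1/2) = 79/2 ≈ 39.500.

E[X] = 79/2 = 39.500.


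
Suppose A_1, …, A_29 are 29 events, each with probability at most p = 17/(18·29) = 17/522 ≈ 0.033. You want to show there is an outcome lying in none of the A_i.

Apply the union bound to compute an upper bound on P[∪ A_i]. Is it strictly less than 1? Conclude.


Union bound: P[∪_{i=1}^{29} A_i] ≤ Σ_i P[A_i] ≤ 29·p = 29·(17/522) = 17/18.
Numerically: 17/18 ≈ 0.944.
Is 17/18 < 1? YES.
Since P[∪ A_i] ≤ 17/18 < 1, the complement has P[∩ A_i^c] ≥ 1 − 17/18 = 1/18 > 0, so some outcome avoids every A_i.

29·p = 17/18 ≈ 0.944; existence CERTIFIED by the union bound.


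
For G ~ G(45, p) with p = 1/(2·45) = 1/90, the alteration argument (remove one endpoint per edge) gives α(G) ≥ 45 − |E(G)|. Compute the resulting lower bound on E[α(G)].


E[|E(G)|] = C(45, 2)·p = 990 · (1/90) = 11.
E[α(G)] ≥ n − E[|E(G)|] = 45 − 11 = 34.
Numerically: ≈ 34.000000.
(This is only a lower bound; the true E[α(G)] may be larger.)

E[α(G)] ≥ 34 ≈ 34.000000.


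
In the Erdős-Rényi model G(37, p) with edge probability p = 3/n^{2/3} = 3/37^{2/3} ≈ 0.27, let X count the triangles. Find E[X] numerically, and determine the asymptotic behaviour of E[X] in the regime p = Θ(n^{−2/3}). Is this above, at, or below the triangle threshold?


Number of potential triangles: C(37, 3) = 7770.
Each occurs with probability p³ ≈ (0.27)³ ≈ 1.97224e-02.
By linearity: E[X] = C(37, 3)·p³ ≈ 7770 · 1.97224e-02 ≈ 153.243.
Since α = 2/3 < 1, p = c/n^{2/3} ≫ 1/n is above the triangle threshold p ~ 1/n. Asymptotically E[X] ~ (c³/6)·n^{3(1−α)} = (3³/6)·n^{1} → ∞; triangles are abundant w.h.p.

E[X] ≈ 153.243; in regime p = Θ(1/n^{2/3}) E[X] diverges (above the triangle threshold p ~ 1/n).


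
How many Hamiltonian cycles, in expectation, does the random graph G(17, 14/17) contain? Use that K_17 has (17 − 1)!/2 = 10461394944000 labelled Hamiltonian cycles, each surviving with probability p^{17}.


K_17 has (17 − 1)!/2 = 10461394944000 labelled Hamiltonian cycles.
For each such Hamiltonian cycle H, let X_H = 1 if all 17 edges of H are present in G. Then P[X_H = 1] = p^{17} = (14/17)^{17} = 30491346729331195904/827240261886336764177.
By linearity of expectation: E[X] = Σ_H E[X_H] = 10461394944000 · p^{17} = 10461394944000 · 30491346729331195904/827240261886336764177 = 318982020509976309331579109376000/827240261886336764177.
Numerically: E[X] ≈ 3.86e+11.

E[X] = 10461394944000 · (14/17)^{17} = 318982020509976309331579109376000/827240261886336764177 ≈ 3.86e+11.


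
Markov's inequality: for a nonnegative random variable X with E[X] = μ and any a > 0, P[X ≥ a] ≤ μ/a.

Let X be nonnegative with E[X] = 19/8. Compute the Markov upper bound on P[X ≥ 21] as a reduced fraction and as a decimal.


μ = E[X] = 19/8, a = 21.
Markov: P[X ≥ 21] ≤ μ/a = (19/8)/21 = 19/168.
Numerically: ≈ 0.113.
(Since a = 21 > μ = 2.375, the bound 19/168 is < 1 and informative.)

P[X ≥ 21] ≤ 19/168 ≈ 0.113.


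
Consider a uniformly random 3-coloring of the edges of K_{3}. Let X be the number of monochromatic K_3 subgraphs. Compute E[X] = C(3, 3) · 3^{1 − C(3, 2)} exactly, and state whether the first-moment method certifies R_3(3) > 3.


E[X] = C(3, 3) · 3^{1 − 3} = 1 · 3^{−2} = 1/9.
As a reduced fraction: E[X] = 1/9 ≈ 0.111111.
Is E[X] < 1? YES.
Since E[X] < 1, there exists a 3-coloring of K_{3} with no monochromatic K_3; hence R_3(3) > 3.

E[X] = 1/9 ≈ 0.111111; E[X] < 1, so R_3(3) > 3.


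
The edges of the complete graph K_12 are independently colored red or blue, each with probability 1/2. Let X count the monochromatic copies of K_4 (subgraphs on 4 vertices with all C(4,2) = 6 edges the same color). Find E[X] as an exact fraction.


Let X = Σ_S X_S over the C(12, 4) = 495 subsets S of size 4, where X_S = 1 if the K_4 on S is monochromatic.
For a fixed S, the K_4 on S has C(4, 2) = 6 edges. P[all 6 edges red] = (1/2)^6, and likewise for blue, so P[monochromatic] = 2·(1/2)^6 = 2^{1 − 6} = 1/32.
Summing: E[X] = C(12, 4) · 2^{1 − 6} = 495 · 1/32 = 495/32.
Numerically: E[X] ≈ 15.469.

E[X] = C(12,4)·2^(1−C(4,2)) = 495/32 ≈ 15.469.


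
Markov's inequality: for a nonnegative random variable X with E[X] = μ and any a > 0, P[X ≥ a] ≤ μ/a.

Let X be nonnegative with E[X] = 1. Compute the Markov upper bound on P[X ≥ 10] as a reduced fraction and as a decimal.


μ = E[X] = 1, a = 10.
Markov: P[X ≥ 10] ≤ μ/a = (1)/10 = 1/10.
Numerically: ≈ 0.100000.
(Since a = 10 > μ = 1.000000, the bound 1/10 is < 1 and informative.)

P[X ≥ 10] ≤ 1/10 ≈ 0.100000.


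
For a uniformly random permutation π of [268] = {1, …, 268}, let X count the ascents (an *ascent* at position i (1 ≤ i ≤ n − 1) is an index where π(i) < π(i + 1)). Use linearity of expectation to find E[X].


Write X = Σ X_I over i = 1, …, 267, with X_I the indicator of one ascent.
There are 267 indicators.
For each fixed i, the pair (π(i), π(i+1)) is a uniformly random ordered pair of distinct values from {1, …, 268}; by symmetry P[π(i) < π(i+1)] = 1/2.
By linearity: E[X] = 267 · (1/2) = (268 − 1) · (1/2) = 267/2 ≈ 133.5000.

E[X] = 267/2 = 133.5000.


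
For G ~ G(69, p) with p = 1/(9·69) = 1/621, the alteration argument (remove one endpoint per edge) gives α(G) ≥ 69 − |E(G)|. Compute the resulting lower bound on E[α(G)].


E[|E(G)|] = C(69, 2)·p = 2346 · (1/621) = 34/9.
E[α(G)] ≥ n − E[|E(G)|] = 69 − 34/9 = 587/9.
Numerically: ≈ 65.222222.
(This is only a lower bound; the true E[α(G)] may be larger.)

E[α(G)] ≥ 587/9 ≈ 65.222222.


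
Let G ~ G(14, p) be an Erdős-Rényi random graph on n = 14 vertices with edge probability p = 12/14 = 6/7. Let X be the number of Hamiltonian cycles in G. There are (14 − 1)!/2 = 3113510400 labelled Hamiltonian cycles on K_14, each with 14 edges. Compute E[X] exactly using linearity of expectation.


K_14 has (14 − 1)!/2 = 3113510400 labelled Hamiltonian cycles.
For each such Hamiltonian cycle H, let X_H = 1 if all 14 edges of H are present in G. Then P[X_H = 1] = p^{14} = (6/7)^{14} = 78364164096/678223072849.
By linearity of expectation: E[X] = Σ_H E[X_H] = 3113510400 · p^{14} = 3113510400 · 78364164096/678223072849 = 34855377128600371200/96889010407.
Numerically: E[X] ≈ 3.5975e+08.

E[X] = 3113510400 · (6/7)^{14} = 34855377128600371200/96889010407 ≈ 3.5975e+08.


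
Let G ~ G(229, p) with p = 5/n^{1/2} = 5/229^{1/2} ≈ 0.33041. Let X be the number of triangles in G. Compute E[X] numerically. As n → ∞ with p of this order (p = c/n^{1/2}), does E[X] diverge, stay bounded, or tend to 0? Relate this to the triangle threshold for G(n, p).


Number of potential triangles: C(229, 3) = 1975354.
Each occurs with probability p³ ≈ (0.33041)³ ≈ 3.6070884e-02.
By linearity: E[X] = C(229, 3)·p³ ≈ 1975354 · 3.6070884e-02 ≈ 71252.76559.
Since α = 1/2 < 1, p = c/n^{1/2} ≫ 1/n is above the triangle threshold p ~ 1/n. Asymptotically E[X] ~ (c³/6)·n^{3(1−α)} = (5³/6)·n^{1.5} → ∞; triangles are abundant w.h.p.

E[X] ≈ 71252.76559; in regime p = Θ(1/n^{1/2}) E[X] diverges (above the triangle threshold p ~ 1/n).


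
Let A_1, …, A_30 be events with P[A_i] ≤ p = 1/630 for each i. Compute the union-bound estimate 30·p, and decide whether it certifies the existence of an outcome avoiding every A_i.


Union bound: P[∪_{i=1}^{30} A_i] ≤ Σ_i P[A_i] ≤ 30·p = 30·(1/630) = 1/21.
Numerically: 1/21 ≈ 0.048.
Is 1/21 < 1? YES.
Since P[∪ A_i] ≤ 1/21 < 1, the complement has P[∩ A_i^c] ≥ 1 − 1/21 = 20/21 > 0, so some outcome avoids every A_i.

30·p = 1/21 ≈ 0.048; existence CERTIFIED by the union bound.


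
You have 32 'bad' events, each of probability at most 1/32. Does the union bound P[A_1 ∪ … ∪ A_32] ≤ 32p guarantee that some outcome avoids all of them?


Union bound: P[∪_{i=1}^{32} A_i] ≤ Σ_i P[A_i] ≤ 32·p = 32·(1/32) = 1.
Numerically: 1 ≈ 1.00000.
Is 1 < 1? NO.
Since the bound 1 is ≥ 1, the union bound is uninformative here; it does NOT by itself certify existence.

32·p = 1 ≈ 1.00000; existence NOT certified by the union bound.


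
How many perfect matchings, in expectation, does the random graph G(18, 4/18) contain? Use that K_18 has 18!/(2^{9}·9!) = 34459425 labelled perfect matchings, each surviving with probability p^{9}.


K_18 has 18!/(2^{9}·9!) = 34459425 labelled perfect matchings.
For each such perfect matching H, let X_H = 1 if all 9 edges of H are present in G. Then P[X_H = 1] = p^{9} = (2/9)^{9} = 512/387420489.
By linearity of expectation: E[X] = Σ_H E[X_H] = 34459425 · p^{9} = 34459425 · 512/387420489 = 217817600/4782969.
Numerically: E[X] ≈ 45.5.

E[X] = 34459425 · (2/9)^{9} = 217817600/4782969 ≈ 45.5.


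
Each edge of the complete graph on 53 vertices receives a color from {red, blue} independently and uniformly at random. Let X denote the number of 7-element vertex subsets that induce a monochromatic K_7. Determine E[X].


Let X = Σ_S X_S over the C(53, 7) = 154143080 subsets S of size 7, where X_S = 1 if the K_7 on S is monochromatic.
For a fixed S, the K_7 on S has C(7, 2) = 21 edges. P[all 21 edges red] = (1/2)^21, and likewise for blue, so P[monochromatic] = 2·(1/2)^21 = 2^{1 − 21} = 1/1048576.
By linearity: E[X] = C(53, 7) · 2^{1 − 21} = 154143080 · 1/1048576 = 19267885/131072.
Numerically: E[X] ≈ 147.00230.

E[X] = C(53,7)·2^(1−C(7,2)) = 19267885/131072 ≈ 147.00230.


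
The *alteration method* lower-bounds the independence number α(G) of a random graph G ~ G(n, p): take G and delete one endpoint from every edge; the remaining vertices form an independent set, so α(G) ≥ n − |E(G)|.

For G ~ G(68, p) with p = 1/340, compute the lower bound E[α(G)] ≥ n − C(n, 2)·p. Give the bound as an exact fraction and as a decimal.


E[|E(G)|] = C(68, 2)·p = 2278 · (1/340) = 67/10.
E[α(G)] ≥ n − E[|E(G)|] = 68 − 67/10 = 613/10.
Numerically: ≈ 61.300.
(This is only a lower bound; the true E[α(G)] may be larger.)

E[α(G)] ≥ 613/10 ≈ 61.300.


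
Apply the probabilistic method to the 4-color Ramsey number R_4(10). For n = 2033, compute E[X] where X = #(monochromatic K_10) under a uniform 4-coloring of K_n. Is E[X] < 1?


E[X] = C(2033, 10) · 4^{1 − 45} = 325074373196988390113235240 · 4^{−44} = 325074373196988390113235240/309485009821345068724781056.
As a reduced fraction: E[X] = 40634296649623548764154405/38685626227668133590597632 ≈ 1.050372.
Is E[X] < 1? NO.
Since E[X] ≥ 1, the first-moment bound is inconclusive at n = 2033; it does NOT by itself certify R_4(10) > 2033.

E[X] = 40634296649623548764154405/38685626227668133590597632 ≈ 1.050372; E[X] ≥ 1; first-moment method inconclusive here.


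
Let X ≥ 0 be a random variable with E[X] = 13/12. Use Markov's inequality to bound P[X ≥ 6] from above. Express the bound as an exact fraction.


μ = E[X] = 13/12, a = 6.
Markov: P[X ≥ 6] ≤ μ/a = (13/12)/6 = 13/72.
Numerically: ≈ 0.180556.
(Since a = 6 > μ = 1.083333, the bound 13/72 is < 1 and informative.)

P[X ≥ 6] ≤ 13/72 ≈ 0.180556.


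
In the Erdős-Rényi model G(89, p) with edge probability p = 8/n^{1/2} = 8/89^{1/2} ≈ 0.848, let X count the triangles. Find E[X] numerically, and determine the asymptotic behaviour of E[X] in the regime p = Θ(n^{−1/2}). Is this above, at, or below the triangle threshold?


Number of potential triangles: C(89, 3) = 113564.
Each occurs with probability p³ ≈ (0.848)³ ≈ 6.09797e-01.
By linearity: E[X] = C(89, 3)·p³ ≈ 113564 · 6.09797e-01 ≈ 69250.933.
Since α = 1/2 < 1, p = c/n^{1/2} ≫ 1/n is above the triangle threshold p ~ 1/n. Asymptotically E[X] ~ (c³/6)·n^{3(1−α)} = (8³/6)·n^{1.5} → ∞; triangles are abundant w.h.p.

E[X] ≈ 69250.933; in regime p = Θ(1/n^{1/2}) E[X] diverges (above the triangle threshold p ~ 1/n).


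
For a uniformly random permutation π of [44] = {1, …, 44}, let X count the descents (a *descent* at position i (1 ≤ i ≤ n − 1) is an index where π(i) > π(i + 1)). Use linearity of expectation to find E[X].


Write X = Σ X_I over i = 1, …, 43, with X_I the indicator of one descent.
There are 43 indicators.
For each fixed i, the pair (π(i), π(i+1)) is a uniformly random ordered pair of distinct values from {1, …, 44}; by symmetry P[π(i) > π(i+1)] = 1/2.
By linearity: E[X] = 43 · (1/2) = (44 − 1) · (1/2) = 43/2 ≈ 21.50000.

E[X] = 43/2 = 21.50000.


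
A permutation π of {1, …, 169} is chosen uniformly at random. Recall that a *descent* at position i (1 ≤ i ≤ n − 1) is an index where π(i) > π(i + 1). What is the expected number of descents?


Write X = Σ X_I over i = 1, …, 168, with X_I the indicator of one descent.
There are 168 indicators.
For each fixed i, the pair (π(i), π(i+1)) is a uniformly random ordered pair of distinct values from {1, …, 169}; by symmetry P[π(i) > π(i+1)] = 1/2.
By linearity: E[X] = 168 · (1/2) = (169 − 1) · (1/2) = 84 ≈ 84.0000.

E[X] = 84 = 84.0000.


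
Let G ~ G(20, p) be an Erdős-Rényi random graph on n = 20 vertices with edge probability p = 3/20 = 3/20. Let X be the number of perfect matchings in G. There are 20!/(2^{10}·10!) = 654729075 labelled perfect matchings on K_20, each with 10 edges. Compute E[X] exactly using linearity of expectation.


K_20 has 20!/(2^{10}·10!) = 654729075 labelled perfect matchings.
For each such perfect matching H, let X_H = 1 if all 10 edges of H are present in G. Then P[X_H = 1] = p^{10} = (3/20)^{10} = 59049/10240000000000.
By linearity: E[X] = Σ_H E[X_H] = 654729075 · p^{10} = 654729075 · 59049/10240000000000 = 1546443885987/409600000000.
Numerically: E[X] ≈ 3.7755.

E[X] = 654729075 · (3/20)^{10} = 1546443885987/409600000000 ≈ 3.7755.


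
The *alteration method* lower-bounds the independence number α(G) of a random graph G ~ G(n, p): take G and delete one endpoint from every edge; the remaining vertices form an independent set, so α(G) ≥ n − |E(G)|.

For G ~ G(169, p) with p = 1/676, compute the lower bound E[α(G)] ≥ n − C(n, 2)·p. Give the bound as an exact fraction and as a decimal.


E[|E(G)|] = C(169, 2)·p = 14196 · (1/676) = 21.
E[α(G)] ≥ n − E[|E(G)|] = 169 − 21 = 148.
Numerically: ≈ 148.00000.
(This is only a lower bound; the true E[α(G)] may be larger.)

E[α(G)] ≥ 148 ≈ 148.00000.


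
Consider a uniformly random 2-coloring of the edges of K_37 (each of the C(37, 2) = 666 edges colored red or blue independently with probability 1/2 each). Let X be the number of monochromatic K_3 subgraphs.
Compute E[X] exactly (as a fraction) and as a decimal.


Let X = Σ_S X_S over the C(37, 3) = 7770 subsets S of size 3, where X_S = 1 if the K_3 on S is monochromatic.
For a fixed S, the K_3 on S has C(3, 2) = 3 edges. P[all 3 edges red] = (1/2)^3, and likewise for blue, so P[monochromatic] = 2·(1/2)^3 = 2^{1 − 3} = 1/4.
By linearity: E[X] = C(37, 3) · 2^{1 − 3} = 7770 · 1/4 = 3885/2.
Numerically: E[X] ≈ 1942.500.

E[X] = C(37,3)·2^(1−C(3,2)) = 3885/2 ≈ 1942.500.


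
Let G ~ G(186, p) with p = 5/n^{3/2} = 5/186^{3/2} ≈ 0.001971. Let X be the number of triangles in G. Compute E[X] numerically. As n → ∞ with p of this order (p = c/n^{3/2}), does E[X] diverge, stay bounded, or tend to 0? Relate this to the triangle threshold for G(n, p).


Number of potential triangles: C(186, 3) = 1055240.
Each occurs with probability p³ ≈ (0.001971)³ ≈ 7.657760e-09.
By linearity: E[X] = C(186, 3)·p³ ≈ 1055240 · 7.657760e-09 ≈ 0.0081.
Since α = 3/2 > 1, p = c/n^{3/2} = o(1/n) is below the triangle threshold p ~ 1/n. Asymptotically E[X] ~ (c³/6)·n^{3(1−α)} = (5³/6)·n^{-1.5} → 0, so by Markov's inequality G has no triangles w.h.p.

E[X] ≈ 0.0081; in regime p = Θ(1/n^{3/2}) E[X] tends to 0 (below the triangle threshold p ~ 1/n).


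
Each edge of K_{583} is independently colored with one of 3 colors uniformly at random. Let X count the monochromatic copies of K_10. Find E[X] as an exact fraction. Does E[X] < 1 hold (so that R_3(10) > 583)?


E[X] = C(583, 10) · 3^{1 − 45} = 1156690232601431494120 · 3^{−44} = 1156690232601431494120/984770902183611232881.
As a reduced fraction: E[X] = 1156690232601431494120/984770902183611232881 ≈ 1.1745780.
Is E[X] < 1? NO.
Since E[X] ≥ 1, the first-moment bound is inconclusive at n = 583; it does NOT by itself certify R_3(10) > 583.

E[X] = 1156690232601431494120/984770902183611232881 ≈ 1.1745780; E[X] ≥ 1; first-moment method inconclusive here.


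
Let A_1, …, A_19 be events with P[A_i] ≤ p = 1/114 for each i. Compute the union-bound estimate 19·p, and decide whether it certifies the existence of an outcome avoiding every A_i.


Union bound: P[∪_{i=1}^{19} A_i] ≤ Σ_i P[A_i] ≤ 19·p = 19·(1/114) = 1/6.
Numerically: 1/6 ≈ 0.1666667.
Is 1/6 < 1? YES.
Since P[∪ A_i] ≤ 1/6 < 1, the complement has P[∩ A_i^c] ≥ 1 − 1/6 = 5/6 > 0, so some outcome avoids every A_i.

19·p = 1/6 ≈ 0.1666667; existence CERTIFIED by the union bound.


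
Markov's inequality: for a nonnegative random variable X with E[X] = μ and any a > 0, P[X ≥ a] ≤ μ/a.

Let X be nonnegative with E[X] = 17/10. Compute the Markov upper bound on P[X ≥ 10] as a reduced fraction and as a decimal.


μ = E[X] = 17/10, a = 10.
Markov: P[X ≥ 10] ≤ μ/a = (17/10)/10 = 17/100.
Numerically: ≈ 0.17000.
(Since a = 10 > μ = 1.70000, the bound 17/100 is < 1 and informative.)

P[X ≥ 10] ≤ 17/100 ≈ 0.17000.


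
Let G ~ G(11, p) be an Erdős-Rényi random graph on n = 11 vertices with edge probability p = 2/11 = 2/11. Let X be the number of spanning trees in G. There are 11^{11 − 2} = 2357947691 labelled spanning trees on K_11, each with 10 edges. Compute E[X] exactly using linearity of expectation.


K_11 has 11^{11 − 2} = 2357947691 labelled spanning trees.
For each such spanning tree H, let X_H = 1 if all 10 edges of H are present in G. Then P[X_H = 1] = p^{10} = (2/11)^{10} = 1024/25937424601.
By linearity: E[X] = Σ_H E[X_H] = 2357947691 · p^{10} = 2357947691 · 1024/25937424601 = 1024/11.
Numerically: E[X] ≈ 93.0909.

E[X] = 2357947691 · (2/11)^{10} = 1024/11 ≈ 93.0909.


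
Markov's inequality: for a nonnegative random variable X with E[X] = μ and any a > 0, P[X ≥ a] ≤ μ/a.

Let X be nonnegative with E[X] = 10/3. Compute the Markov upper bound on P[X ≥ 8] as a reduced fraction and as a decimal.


μ = E[X] = 10/3, a = 8.
Markov: P[X ≥ 8] ≤ μ/a = (10/3)/8 = 5/12.
Numerically: ≈ 0.4167.
(Since a = 8 > μ = 3.3333, the bound 5/12 is < 1 and informative.)

P[X ≥ 8] ≤ 5/12 ≈ 0.4167.


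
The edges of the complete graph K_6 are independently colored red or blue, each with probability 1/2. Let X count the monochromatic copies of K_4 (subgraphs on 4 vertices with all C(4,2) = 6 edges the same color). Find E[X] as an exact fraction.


Let X = Σ_S X_S over the C(6, 4) = 15 subsets S of size 4, where X_S = 1 if the K_4 on S is monochromatic.
For a fixed S, the K_4 on S has C(4, 2) = 6 edges. P[all 6 edges red] = (1/2)^6, and likewise for blue, so P[monochromatic] = 2·(1/2)^6 = 2^{1 − 6} = 1/32.
Summing: E[X] = C(6, 4) · 2^{1 − 6} = 15 · 1/32 = 15/32.
Numerically: E[X] ≈ 0.4688.

E[X] = C(6,4)·2^(1−C(4,2)) = 15/32 ≈ 0.4688.


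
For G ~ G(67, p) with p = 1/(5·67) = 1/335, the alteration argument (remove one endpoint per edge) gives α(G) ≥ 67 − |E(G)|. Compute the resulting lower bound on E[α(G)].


E[|E(G)|] = C(67, 2)·p = 2211 · (1/335) = 33/5.
E[α(G)] ≥ n − E[|E(G)|] = 67 − 33/5 = 302/5.
Numerically: ≈ 60.400.
(This is only a lower bound; the true E[α(G)] may be larger.)

E[α(G)] ≥ 302/5 ≈ 60.400.


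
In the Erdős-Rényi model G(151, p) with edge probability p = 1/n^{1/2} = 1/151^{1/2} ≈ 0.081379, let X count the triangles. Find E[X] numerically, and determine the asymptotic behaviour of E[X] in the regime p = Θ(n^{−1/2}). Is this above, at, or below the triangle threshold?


Number of potential triangles: C(151, 3) = 562475.
Each occurs with probability p³ ≈ (0.081379)³ ≈ 5.3893275e-04.
By linearity: E[X] = C(151, 3)·p³ ≈ 562475 · 5.3893275e-04 ≈ 303.13620.
Since α = 1/2 < 1, p = c/n^{1/2} ≫ 1/n is above the triangle threshold p ~ 1/n. Asymptotically E[X] ~ (c³/6)·n^{3(1−α)} = (1³/6)·n^{1.5} → ∞; triangles are abundant w.h.p.

E[X] ≈ 303.13620; in regime p = Θ(1/n^{1/2}) E[X] diverges (above the triangle threshold p ~ 1/n).


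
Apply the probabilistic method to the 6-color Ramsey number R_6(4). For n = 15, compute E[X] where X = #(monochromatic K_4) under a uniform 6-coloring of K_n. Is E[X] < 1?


E[X] = C(15, 4) · 6^{1 − 6} = 1365 · 6^{−5} = 1365/7776.
As a reduced fraction: E[X] = 455/2592 ≈ 0.17554.
Is E[X] < 1? YES.
Since E[X] < 1, there exists a 6-coloring of K_{15} with no monochromatic K_4; hence R_6(4) > 15.

E[X] = 455/2592 ≈ 0.17554; E[X] < 1, so R_6(4) > 15.


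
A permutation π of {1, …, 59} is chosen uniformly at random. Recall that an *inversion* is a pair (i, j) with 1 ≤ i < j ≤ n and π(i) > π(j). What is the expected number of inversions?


Write X = Σ X_I over the C(59, 2) = 1711 pairs i < j, with X_I the indicator of one inversion.
There are 1711 indicators.
For each fixed pair i < j, the values π(i) and π(j) are two distinct elements of {1, …, 59} in uniformly random order; by symmetry P[π(i) > π(j)] = 1/2.
By linearity: E[X] = 1711 · (1/2) = C(59, 2) · (1/2) = 1711/2 = 1711/2 ≈ 855.500.

E[X] = 1711/2 = 855.500.


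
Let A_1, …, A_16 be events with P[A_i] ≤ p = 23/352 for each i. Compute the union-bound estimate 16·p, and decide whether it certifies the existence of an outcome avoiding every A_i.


Union bound: P[∪_{i=1}^{16} A_i] ≤ Σ_i P[A_i] ≤ 16·p = 16·(23/352) = 23/22.
Numerically: 23/22 ≈ 1.045.
Is 23/22 < 1? NO.
Since the bound 23/22 is ≥ 1, the union bound is uninformative here; it does NOT by itself certify existence.

16·p = 23/22 ≈ 1.045; existence NOT certified by the union bound.


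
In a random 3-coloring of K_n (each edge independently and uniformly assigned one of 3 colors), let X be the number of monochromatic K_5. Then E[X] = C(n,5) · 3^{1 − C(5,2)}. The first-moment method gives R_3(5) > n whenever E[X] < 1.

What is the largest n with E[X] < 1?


We need C(n, 5) · 3^{1 − 10} < 1, i.e. C(n, 5) < 3^{10 − 1} = 19683.
Check values of n near the boundary:
  n = 19: C(19, 5) = 11628; 11628 < 19683? YES
  n = 20: C(20, 5) = 15504; 15504 < 19683? YES
  n = 21: C(21, 5) = 20349; 20349 < 19683? NO
  n = 22: C(22, 5) = 26334; 26334 < 19683? NO
  n = 23: C(23, 5) = 33649; 33649 < 19683? NO
The largest n with C(n, 5) < 19683 is n = 20 (where E[X] = 5168/6561 ≈ 0.788). Hence R_3(5) > 20, i.e. R_3(5) ≥ 21.

Largest n = 20; hence R_3(5) > 20.


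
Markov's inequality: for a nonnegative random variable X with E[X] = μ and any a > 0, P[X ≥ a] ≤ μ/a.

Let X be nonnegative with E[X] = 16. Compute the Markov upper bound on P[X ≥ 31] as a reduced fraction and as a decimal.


μ = E[X] = 16, a = 31.
Markov: P[X ≥ 31] ≤ μ/a = (16)/31 = 16/31.
Numerically: ≈ 0.516129.
(Since a = 31 > μ = 16.000000, the bound 16/31 is < 1 and informative.)

P[X ≥ 31] ≤ 16/31 ≈ 0.516129.


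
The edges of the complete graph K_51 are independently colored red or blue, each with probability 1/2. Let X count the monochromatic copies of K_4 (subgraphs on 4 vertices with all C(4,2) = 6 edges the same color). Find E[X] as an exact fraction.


Let X = Σ_S X_S over the C(51, 4) = 249900 subsets S of size 4, where X_S = 1 if the K_4 on S is monochromatic.
For a fixed S, the K_4 on S has C(4, 2) = 6 edges. P[all 6 edges red] = (1/2)^6, and likewise for blue, so P[monochromatic] = 2·(1/2)^6 = 2^{1 − 6} = 1/32.
Summing: E[X] = C(51, 4) · 2^{1 − 6} = 249900 · 1/32 = 62475/8.
Numerically: E[X] ≈ 7809.375000.

E[X] = C(51,4)·2^(1−C(4,2)) = 62475/8 ≈ 7809.375000.


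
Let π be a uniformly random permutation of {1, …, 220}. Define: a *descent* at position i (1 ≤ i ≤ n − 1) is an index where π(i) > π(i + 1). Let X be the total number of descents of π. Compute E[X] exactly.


Write X = Σ X_I over i = 1, …, 219, with X_I the indicator of one descent.
There are 219 indicators.
For each fixed i, the pair (π(i), π(i+1)) is a uniformly random ordered pair of distinct values from {1, …, 220}; by symmetry P[π(i) > π(i+1)] = 1/2.
By linearity: E[X] = 219 · (1/2) = (220 − 1) · (1/2) = 219/2 ≈ 109.500000.

E[X] = 219/2 = 109.500000.


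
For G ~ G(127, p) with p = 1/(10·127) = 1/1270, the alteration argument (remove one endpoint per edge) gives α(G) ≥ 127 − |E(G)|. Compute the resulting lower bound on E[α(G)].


E[|E(G)|] = C(127, 2)·p = 8001 · (1/1270) = 63/10.
E[α(G)] ≥ n − E[|E(G)|] = 127 − 63/10 = 1207/10.
Numerically: ≈ 120.7000.
(This is only a lower bound; the true E[α(G)] may be larger.)

E[α(G)] ≥ 1207/10 ≈ 120.7000.


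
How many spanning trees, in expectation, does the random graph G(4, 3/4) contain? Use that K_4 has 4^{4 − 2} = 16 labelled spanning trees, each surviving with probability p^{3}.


K_4 has 4^{4 − 2} = 16 labelled spanning trees.
For each such spanning tree H, let X_H = 1 if all 3 edges of H are present in G. Then P[X_H = 1] = p^{3} = (3/4)^{3} = 27/64.
By linearity: E[X] = Σ_H E[X_H] = 16 · p^{3} = 16 · 27/64 = 27/4.
Numerically: E[X] ≈ 6.75.

E[X] = 16 · (3/4)^{3} = 27/4 ≈ 6.75.


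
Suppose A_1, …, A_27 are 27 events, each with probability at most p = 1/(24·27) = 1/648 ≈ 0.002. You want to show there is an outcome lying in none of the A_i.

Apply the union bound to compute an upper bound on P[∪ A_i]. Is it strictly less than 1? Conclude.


Union bound: P[∪_{i=1}^{27} A_i] ≤ Σ_i P[A_i] ≤ 27·p = 27·(1/648) = 1/24.
Numerically: 1/24 ≈ 0.042.
Is 1/24 < 1? YES.
Since P[∪ A_i] ≤ 1/24 < 1, the complement has P[∩ A_i^c] ≥ 1 − 1/24 = 23/24 > 0, so some outcome avoids every A_i.

27·p = 1/24 ≈ 0.042; existence CERTIFIED by the union bound.


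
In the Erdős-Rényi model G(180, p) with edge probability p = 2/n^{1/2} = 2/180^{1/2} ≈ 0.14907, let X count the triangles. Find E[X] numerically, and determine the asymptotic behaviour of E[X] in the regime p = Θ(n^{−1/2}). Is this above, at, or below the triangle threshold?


Number of potential triangles: C(180, 3) = 955860.
Each occurs with probability p³ ≈ (0.14907)³ ≈ 3.3126933e-03.
By linearity: E[X] = C(180, 3)·p³ ≈ 955860 · 3.3126933e-03 ≈ 3166.47102.
Since α = 1/2 < 1, p = c/n^{1/2} ≫ 1/n is above the triangle threshold p ~ 1/n. Asymptotically E[X] ~ (c³/6)·n^{3(1−α)} = (2³/6)·n^{1.5} → ∞; triangles are abundant w.h.p.

E[X] ≈ 3166.47102; in regime p = Θ(1/n^{1/2}) E[X] diverges (above the triangle threshold p ~ 1/n).
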